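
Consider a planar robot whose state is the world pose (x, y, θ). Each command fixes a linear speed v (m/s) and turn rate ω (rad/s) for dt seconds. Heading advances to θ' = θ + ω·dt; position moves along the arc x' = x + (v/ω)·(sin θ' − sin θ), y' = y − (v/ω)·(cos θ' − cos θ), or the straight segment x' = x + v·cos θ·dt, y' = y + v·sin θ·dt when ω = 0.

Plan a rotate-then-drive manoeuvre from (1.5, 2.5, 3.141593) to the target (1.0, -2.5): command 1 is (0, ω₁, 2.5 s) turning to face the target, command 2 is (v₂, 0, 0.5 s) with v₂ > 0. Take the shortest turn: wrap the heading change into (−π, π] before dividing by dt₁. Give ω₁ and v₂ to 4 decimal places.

heading to target = atan2(-2.5−2.5, 1−1.5) = -1.6705
Δθ = wrap(-1.6705 − 3.1416) = 1.4711; ω₁ = Δθ/dt₁ = 0.5885
distance = √((1−1.5)² + (-2.5−2.5)²) = 5.0249; v₂ = distance/dt₂ = 10.0499

ω₁ = 0.5885, v₂ = 10.0499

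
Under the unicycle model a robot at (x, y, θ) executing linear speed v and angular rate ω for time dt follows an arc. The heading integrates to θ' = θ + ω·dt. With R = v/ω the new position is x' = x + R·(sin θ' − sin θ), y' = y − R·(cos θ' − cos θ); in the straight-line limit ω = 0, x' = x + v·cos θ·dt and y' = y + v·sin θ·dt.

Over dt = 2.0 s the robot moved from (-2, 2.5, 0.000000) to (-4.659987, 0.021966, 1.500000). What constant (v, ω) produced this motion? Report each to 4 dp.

v = -2.0000, ω = 0.7500

Δθ = 1.500000 − 0.000000 = 1.500000
ω = Δθ/dt = 1.500000/2.0 = 0.7500
R = Δx/(sin θ' − sin θ) = -2.6667
v = R·ω = -2.6667·0.7500 = -2.0000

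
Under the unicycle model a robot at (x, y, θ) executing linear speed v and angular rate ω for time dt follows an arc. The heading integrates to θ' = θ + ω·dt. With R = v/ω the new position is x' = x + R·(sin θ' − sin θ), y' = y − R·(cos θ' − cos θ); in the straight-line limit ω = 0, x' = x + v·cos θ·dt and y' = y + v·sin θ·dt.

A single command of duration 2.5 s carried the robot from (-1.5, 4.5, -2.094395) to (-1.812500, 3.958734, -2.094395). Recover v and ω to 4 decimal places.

v = 0.2500, ω = 0.0000

Δθ = -2.094395 − -2.094395 = 0.000000
ω = Δθ/dt = 0.000000/2.5 = 0.0000
ω = 0 → v = (Δx·cos θ + Δy·sin θ)/dt = 0.2500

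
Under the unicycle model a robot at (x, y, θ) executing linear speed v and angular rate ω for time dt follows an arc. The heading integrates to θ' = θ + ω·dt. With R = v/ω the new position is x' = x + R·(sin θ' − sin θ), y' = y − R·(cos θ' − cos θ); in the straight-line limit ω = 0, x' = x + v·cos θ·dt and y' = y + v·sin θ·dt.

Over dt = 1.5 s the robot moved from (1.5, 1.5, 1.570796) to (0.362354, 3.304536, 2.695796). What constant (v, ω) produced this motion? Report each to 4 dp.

Δθ = 2.695796 − 1.570796 = 1.125000
ω = Δθ/dt = 1.125000/1.5 = 0.7500
R = −Δy/(cos θ' − cos θ) = 2.0000
v = R·ω = 2.0000·0.7500 = 1.5000

v = 1.5000, ω = 0.7500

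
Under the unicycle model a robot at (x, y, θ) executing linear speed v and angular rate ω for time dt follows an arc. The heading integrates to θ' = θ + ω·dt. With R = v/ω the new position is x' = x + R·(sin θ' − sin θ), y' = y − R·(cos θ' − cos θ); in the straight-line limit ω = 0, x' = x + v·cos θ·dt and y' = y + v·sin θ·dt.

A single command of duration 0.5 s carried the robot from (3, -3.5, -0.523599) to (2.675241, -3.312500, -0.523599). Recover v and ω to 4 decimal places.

Δθ = -0.523599 − -0.523599 = 0.000000
ω = Δθ/dt = 0.000000/0.5 = 0.0000
ω = 0 → v = (Δx·cos θ + Δy·sin θ)/dt = -0.7500

v = -0.7500, ω = 0.0000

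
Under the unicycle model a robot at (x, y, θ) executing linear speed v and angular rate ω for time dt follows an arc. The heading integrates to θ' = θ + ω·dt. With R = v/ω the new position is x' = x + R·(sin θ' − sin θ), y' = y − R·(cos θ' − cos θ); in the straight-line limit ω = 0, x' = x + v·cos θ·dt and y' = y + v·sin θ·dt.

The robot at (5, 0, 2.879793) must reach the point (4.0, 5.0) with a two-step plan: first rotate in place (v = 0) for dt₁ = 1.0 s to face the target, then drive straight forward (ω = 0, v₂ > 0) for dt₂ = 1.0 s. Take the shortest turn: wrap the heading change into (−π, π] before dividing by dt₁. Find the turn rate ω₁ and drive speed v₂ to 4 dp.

ω₁ = -1.1116, v₂ = 5.0990

heading to target = atan2(5−0, 4−5) = 1.7682
Δθ = wrap(1.7682 − 2.8798) = -1.1116; ω₁ = Δθ/dt₁ = -1.1116
distance = √((4−5)² + (5−0)²) = 5.0990; v₂ = distance/dt₂ = 5.0990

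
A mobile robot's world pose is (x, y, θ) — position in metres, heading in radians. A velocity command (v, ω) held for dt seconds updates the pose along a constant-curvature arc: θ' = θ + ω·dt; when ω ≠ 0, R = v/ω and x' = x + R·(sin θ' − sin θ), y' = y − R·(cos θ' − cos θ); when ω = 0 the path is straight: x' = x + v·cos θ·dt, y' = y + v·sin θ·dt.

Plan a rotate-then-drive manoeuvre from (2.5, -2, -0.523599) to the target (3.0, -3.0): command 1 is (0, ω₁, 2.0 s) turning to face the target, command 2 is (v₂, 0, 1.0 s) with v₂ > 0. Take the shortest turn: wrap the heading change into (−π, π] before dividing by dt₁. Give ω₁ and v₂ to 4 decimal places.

heading to target = atan2(-3−-2, 3−2.5) = -1.1071
Δθ = wrap(-1.1071 − -0.5236) = -0.5835; ω₁ = Δθ/dt₁ = -0.2918
distance = √((3−2.5)² + (-3−-2)²) = 1.1180; v₂ = distance/dt₂ = 1.1180

ω₁ = -0.2918, v₂ = 1.1180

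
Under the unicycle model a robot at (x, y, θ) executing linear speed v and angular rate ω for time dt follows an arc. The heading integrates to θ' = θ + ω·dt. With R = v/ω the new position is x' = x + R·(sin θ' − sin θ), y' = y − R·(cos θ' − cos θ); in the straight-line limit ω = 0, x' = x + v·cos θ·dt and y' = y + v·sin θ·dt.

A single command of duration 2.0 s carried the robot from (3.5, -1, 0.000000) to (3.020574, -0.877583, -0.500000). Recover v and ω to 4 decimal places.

Δθ = -0.500000 − 0.000000 = -0.500000
ω = Δθ/dt = -0.500000/2.0 = -0.2500
R = Δx/(sin θ' − sin θ) = 1.0000
v = R·ω = 1.0000·-0.2500 = -0.2500

v = -0.2500, ω = -0.2500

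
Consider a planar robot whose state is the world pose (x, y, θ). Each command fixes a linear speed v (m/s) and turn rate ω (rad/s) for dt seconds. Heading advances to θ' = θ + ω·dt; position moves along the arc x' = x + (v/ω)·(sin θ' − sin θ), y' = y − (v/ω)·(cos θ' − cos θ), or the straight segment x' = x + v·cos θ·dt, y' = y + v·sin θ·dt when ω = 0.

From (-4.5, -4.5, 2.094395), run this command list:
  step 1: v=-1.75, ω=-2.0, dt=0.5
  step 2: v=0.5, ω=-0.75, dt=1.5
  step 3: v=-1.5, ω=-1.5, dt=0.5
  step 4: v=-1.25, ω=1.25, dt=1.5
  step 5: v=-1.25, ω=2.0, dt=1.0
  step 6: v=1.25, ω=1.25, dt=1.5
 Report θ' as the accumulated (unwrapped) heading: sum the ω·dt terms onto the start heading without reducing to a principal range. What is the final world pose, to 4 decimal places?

(-6.6213, -7.1050, 4.9694)

step 1: θ'=1.0944 (R=0.8750) → pose (-4.4802, -5.3388, 1.0944)
step 2: θ'=-0.0306 (R=-0.6667) → pose (-3.8674, -4.9781, -0.0306)
step 3: θ'=-0.7806 (R=1.0000) → pose (-4.5405, -4.6891, -0.7806)
step 4: θ'=1.0944 (R=-1.0000) → pose (-6.1328, -4.9410, 1.0944)
step 5: θ'=3.0944 (R=-0.6250) → pose (-5.6069, -5.8519, 3.0944)
step 6: θ'=4.9694 (R=1.0000) → pose (-6.6213, -7.1050, 4.9694)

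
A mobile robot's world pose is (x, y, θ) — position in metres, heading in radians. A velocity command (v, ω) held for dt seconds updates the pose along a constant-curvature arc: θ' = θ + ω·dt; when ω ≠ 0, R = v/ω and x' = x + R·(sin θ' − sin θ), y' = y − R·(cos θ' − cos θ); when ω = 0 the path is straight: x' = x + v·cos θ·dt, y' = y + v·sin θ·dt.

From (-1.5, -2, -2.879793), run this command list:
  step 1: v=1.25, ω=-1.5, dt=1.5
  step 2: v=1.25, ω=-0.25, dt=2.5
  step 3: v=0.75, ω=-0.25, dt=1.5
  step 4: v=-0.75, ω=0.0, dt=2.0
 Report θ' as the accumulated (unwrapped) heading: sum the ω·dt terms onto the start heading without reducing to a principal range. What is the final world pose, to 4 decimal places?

(-0.8558, 1.5786, -6.1298)

step 1: θ'=-5.1298 (R=-0.8333) → pose (-2.4775, -0.8572, -5.1298)
step 2: θ'=-5.7548 (R=-5.0000) → pose (-0.4275, 1.4339, -5.7548)
step 3: θ'=-6.1298 (R=-3.0000) → pose (0.6266, 1.8078, -6.1298)
step 4: θ'=-6.1298 (straight) → pose (-0.8558, 1.5786, -6.1298)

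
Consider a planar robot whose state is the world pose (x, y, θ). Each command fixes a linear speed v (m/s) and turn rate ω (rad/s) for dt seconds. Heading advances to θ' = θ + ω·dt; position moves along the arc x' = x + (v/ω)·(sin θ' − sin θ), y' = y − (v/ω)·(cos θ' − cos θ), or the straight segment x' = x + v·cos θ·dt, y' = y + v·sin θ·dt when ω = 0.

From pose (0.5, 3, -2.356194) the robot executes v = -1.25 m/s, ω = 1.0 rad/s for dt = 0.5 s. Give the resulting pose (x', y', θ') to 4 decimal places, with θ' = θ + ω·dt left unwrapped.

θ' = -2.3562 + 1.0·0.5 = -1.8562
R = v/ω = -1.25/1.0 = -1.2500
x' = 0.5 + -1.2500·(sin -1.8562 − sin -2.3562) = 0.8156
y' = 3 − -1.2500·(cos -1.8562 − cos -2.3562) = 3.5320

(0.8156, 3.5320, -1.8562)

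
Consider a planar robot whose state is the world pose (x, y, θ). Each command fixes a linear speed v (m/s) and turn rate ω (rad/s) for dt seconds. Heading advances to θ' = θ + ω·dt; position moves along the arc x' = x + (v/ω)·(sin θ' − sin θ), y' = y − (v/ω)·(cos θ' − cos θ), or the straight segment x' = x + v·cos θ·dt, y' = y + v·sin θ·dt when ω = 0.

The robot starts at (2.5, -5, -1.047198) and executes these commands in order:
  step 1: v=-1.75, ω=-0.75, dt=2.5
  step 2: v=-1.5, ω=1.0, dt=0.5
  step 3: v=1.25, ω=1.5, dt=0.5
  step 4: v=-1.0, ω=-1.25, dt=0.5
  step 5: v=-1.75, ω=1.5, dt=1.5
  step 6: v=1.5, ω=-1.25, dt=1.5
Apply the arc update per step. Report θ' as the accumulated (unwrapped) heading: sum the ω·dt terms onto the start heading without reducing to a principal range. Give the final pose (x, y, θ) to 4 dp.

(4.8457, -0.9838, -1.9222)

step 1: θ'=-2.9222 (R=2.3333) → pose (4.0129, -1.5559, -2.9222)
step 2: θ'=-2.4222 (R=-1.5000) → pose (4.6748, -1.2202, -2.4222)
step 3: θ'=-1.6722 (R=0.8333) → pose (4.3949, -1.7627, -1.6722)
step 4: θ'=-2.2972 (R=0.8000) → pose (4.5927, -1.3123, -2.2972)
step 5: θ'=-0.0472 (R=-1.1667) → pose (3.7756, 0.6279, -0.0472)
step 6: θ'=-1.9222 (R=-1.2000) → pose (4.8457, -0.9838, -1.9222)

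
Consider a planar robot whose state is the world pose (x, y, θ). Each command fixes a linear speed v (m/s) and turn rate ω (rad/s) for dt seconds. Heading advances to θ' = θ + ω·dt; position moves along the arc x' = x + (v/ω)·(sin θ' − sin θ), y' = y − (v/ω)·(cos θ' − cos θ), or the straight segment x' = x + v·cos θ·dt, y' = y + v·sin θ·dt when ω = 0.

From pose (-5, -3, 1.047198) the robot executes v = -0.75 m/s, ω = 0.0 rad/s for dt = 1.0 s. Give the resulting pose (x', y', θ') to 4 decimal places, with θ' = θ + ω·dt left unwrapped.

θ' = 1.0472 + 0.0·1.0 = 1.0472
ω = 0 → straight: x' = -5 + -0.75·cos(1.0472)·1.0 = -5.3750
y' = -3 + -0.75·sin(1.0472)·1.0 = -3.6495

(-5.3750, -3.6495, 1.0472)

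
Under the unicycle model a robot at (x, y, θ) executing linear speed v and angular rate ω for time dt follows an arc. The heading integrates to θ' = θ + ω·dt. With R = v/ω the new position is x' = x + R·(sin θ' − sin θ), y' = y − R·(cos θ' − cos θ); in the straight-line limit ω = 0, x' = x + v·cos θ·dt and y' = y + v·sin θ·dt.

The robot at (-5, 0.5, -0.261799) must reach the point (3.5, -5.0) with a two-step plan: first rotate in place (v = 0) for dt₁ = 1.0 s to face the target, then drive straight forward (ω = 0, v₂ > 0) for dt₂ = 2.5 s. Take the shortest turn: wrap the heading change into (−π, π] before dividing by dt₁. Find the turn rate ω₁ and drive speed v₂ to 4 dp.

ω₁ = -0.3125, v₂ = 4.0497

heading to target = atan2(-5−0.5, 3.5−-5) = -0.5743
Δθ = wrap(-0.5743 − -0.2618) = -0.3125; ω₁ = Δθ/dt₁ = -0.3125
distance = √((3.5−-5)² + (-5−0.5)²) = 10.1242; v₂ = distance/dt₂ = 4.0497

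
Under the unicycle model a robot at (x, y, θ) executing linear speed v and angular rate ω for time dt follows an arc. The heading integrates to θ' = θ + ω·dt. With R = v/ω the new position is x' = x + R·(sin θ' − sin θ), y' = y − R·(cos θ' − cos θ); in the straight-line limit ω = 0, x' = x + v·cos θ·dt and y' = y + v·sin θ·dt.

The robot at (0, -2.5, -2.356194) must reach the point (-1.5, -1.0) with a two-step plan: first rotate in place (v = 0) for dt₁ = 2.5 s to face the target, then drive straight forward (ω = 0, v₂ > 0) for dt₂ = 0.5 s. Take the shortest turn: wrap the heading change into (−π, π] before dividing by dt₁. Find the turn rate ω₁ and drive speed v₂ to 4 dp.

ω₁ = -0.6283, v₂ = 4.2426

heading to target = atan2(-1−-2.5, -1.5−0) = 2.3562
Δθ = wrap(2.3562 − -2.3562) = -1.5708; ω₁ = Δθ/dt₁ = -0.6283
distance = √((-1.5−0)² + (-1−-2.5)²) = 2.1213; v₂ = distance/dt₂ = 4.2426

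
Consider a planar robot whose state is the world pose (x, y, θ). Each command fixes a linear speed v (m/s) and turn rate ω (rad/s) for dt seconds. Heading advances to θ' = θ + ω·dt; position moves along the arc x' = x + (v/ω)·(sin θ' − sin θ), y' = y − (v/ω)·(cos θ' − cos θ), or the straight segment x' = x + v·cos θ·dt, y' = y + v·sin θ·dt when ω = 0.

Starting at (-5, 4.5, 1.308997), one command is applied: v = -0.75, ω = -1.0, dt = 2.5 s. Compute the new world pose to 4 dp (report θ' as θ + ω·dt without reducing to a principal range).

(-6.4210, 4.4161, -1.1910)

θ' = 1.3090 + -1.0·2.5 = -1.1910
R = v/ω = -0.75/-1.0 = 0.7500
x' = -5 + 0.7500·(sin -1.1910 − sin 1.3090) = -6.4210
y' = 4.5 − 0.7500·(cos -1.1910 − cos 1.3090) = 4.4161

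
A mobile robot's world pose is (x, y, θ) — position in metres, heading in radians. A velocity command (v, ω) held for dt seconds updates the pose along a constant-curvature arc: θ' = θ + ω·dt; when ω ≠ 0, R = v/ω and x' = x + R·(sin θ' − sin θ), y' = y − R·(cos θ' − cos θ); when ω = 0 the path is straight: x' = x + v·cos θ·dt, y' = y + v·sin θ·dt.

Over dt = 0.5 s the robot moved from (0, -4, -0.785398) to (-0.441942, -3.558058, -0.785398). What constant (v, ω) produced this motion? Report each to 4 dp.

v = -1.2500, ω = 0.0000

Δθ = -0.785398 − -0.785398 = 0.000000
ω = Δθ/dt = 0.000000/0.5 = 0.0000
ω = 0 → v = (Δx·cos θ + Δy·sin θ)/dt = -1.2500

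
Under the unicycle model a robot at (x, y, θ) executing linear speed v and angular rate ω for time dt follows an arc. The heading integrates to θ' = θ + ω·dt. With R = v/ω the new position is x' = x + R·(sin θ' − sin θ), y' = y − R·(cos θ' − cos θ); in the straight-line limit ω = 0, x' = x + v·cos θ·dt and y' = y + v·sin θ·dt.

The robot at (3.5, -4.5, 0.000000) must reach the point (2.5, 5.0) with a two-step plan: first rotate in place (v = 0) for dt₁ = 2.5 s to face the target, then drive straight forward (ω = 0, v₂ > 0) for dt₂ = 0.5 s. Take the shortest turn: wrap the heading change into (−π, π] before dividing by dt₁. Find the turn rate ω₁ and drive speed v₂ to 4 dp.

ω₁ = 0.6703, v₂ = 19.1050

heading to target = atan2(5−-4.5, 2.5−3.5) = 1.6757
Δθ = wrap(1.6757 − 0.0000) = 1.6757; ω₁ = Δθ/dt₁ = 0.6703
distance = √((2.5−3.5)² + (5−-4.5)²) = 9.5525; v₂ = distance/dt₂ = 19.1050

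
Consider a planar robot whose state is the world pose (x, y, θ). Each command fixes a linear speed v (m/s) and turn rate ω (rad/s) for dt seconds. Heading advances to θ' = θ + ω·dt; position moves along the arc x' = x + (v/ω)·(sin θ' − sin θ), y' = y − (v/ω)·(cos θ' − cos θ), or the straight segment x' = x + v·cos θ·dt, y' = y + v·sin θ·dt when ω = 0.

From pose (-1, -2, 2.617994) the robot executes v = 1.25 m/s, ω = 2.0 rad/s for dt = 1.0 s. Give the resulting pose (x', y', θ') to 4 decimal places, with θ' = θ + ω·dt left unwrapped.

θ' = 2.6180 + 2.0·1.0 = 4.6180
R = v/ω = 1.25/2.0 = 0.6250
x' = -1 + 0.6250·(sin 4.6180 − sin 2.6180) = -1.9347
y' = -2 − 0.6250·(cos 4.6180 − cos 2.6180) = -2.4824

(-1.9347, -2.4824, 4.6180)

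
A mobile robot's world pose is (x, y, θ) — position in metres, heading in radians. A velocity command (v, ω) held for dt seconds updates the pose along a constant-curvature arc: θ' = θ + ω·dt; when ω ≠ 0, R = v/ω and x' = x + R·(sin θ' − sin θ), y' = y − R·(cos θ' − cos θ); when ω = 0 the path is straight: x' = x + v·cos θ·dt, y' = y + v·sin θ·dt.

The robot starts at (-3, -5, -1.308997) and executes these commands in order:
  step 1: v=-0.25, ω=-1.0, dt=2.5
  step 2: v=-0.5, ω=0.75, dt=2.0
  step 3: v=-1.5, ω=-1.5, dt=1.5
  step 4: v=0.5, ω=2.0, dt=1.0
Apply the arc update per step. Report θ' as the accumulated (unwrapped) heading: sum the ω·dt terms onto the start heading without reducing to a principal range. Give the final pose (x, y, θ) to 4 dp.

(-0.3547, -5.0136, -2.5590)

step 1: θ'=-3.8090 (R=0.2500) → pose (-2.6038, -4.7389, -3.8090)
step 2: θ'=-2.3090 (R=-0.6667) → pose (-1.6980, -4.6640, -2.3090)
step 3: θ'=-4.5590 (R=1.0000) → pose (0.0299, -5.1841, -4.5590)
step 4: θ'=-2.5590 (R=0.2500) → pose (-0.3547, -5.0136, -2.5590)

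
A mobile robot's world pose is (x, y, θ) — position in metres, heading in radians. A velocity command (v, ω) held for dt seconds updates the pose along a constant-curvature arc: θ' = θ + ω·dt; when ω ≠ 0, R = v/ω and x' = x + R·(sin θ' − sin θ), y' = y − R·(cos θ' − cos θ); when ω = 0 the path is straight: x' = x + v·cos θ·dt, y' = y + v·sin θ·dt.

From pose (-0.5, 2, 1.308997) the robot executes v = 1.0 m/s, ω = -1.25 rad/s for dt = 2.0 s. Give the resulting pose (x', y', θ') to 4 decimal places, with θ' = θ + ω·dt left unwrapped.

θ' = 1.3090 + -1.25·2.0 = -1.1910
R = v/ω = 1.0/-1.25 = -0.8000
x' = -0.5 + -0.8000·(sin -1.1910 − sin 1.3090) = 1.0157
y' = 2 − -0.8000·(cos -1.1910 − cos 1.3090) = 2.0895

(1.0157, 2.0895, -1.1910)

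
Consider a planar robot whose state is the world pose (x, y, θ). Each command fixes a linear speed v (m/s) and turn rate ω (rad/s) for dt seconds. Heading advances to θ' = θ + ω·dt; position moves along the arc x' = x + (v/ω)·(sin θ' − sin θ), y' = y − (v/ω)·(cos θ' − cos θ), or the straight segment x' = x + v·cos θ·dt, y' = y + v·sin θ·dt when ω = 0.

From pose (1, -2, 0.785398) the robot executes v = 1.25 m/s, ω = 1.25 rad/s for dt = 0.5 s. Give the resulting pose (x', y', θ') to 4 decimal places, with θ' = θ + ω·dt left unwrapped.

θ' = 0.7854 + 1.25·0.5 = 1.4104
R = v/ω = 1.25/1.25 = 1.0000
x' = 1 + 1.0000·(sin 1.4104 − sin 0.7854) = 1.2801
y' = -2 − 1.0000·(cos 1.4104 − cos 0.7854) = -1.4526

(1.2801, -1.4526, 1.4104)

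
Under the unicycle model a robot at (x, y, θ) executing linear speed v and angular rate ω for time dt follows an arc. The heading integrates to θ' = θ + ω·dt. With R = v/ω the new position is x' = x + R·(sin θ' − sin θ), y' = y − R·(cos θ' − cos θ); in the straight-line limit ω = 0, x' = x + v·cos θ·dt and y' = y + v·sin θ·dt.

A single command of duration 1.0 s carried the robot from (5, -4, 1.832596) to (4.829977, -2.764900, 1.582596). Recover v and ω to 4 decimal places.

Δθ = 1.582596 − 1.832596 = -0.250000
ω = Δθ/dt = -0.250000/1.0 = -0.2500
R = −Δy/(cos θ' − cos θ) = -5.0000
v = R·ω = -5.0000·-0.2500 = 1.2500

v = 1.2500, ω = -0.2500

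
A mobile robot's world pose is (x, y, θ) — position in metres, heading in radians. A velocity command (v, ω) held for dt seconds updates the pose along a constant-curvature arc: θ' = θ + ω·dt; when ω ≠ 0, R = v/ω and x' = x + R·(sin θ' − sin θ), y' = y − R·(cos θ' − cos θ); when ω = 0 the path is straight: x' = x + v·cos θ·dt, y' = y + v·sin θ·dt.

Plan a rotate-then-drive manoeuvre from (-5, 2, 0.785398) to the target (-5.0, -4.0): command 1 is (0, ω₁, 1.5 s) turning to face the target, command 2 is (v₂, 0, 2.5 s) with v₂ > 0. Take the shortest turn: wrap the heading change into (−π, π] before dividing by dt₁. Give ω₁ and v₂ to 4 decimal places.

ω₁ = -1.5708, v₂ = 2.4000

heading to target = atan2(-4−2, -5−-5) = -1.5708
Δθ = wrap(-1.5708 − 0.7854) = -2.3562; ω₁ = Δθ/dt₁ = -1.5708
distance = √((-5−-5)² + (-4−2)²) = 6.0000; v₂ = distance/dt₂ = 2.4000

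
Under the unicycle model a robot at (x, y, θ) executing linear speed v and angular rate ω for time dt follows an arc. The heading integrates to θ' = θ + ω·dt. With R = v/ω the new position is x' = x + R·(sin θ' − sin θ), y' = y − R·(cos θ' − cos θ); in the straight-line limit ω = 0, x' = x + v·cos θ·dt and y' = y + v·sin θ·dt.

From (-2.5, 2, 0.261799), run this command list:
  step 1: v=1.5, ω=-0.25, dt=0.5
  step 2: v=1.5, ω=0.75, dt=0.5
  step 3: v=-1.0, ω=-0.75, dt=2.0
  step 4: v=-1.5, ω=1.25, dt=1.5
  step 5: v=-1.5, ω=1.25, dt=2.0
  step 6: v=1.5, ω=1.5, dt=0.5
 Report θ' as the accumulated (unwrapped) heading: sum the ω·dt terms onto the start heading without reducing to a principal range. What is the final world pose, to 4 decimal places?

(-4.1318, 0.5648, 4.1368)

step 1: θ'=0.1368 (R=-6.0000) → pose (-1.7653, 2.1484, 0.1368)
step 2: θ'=0.5118 (R=2.0000) → pose (-1.0586, 2.3860, 0.5118)
step 3: θ'=-0.9882 (R=1.3333) → pose (-2.8250, 2.8149, -0.9882)
step 4: θ'=0.8868 (R=-1.2000) → pose (-4.7571, 2.9129, 0.8868)
step 5: θ'=3.3868 (R=-1.2000) → pose (-3.5357, 0.9905, 3.3868)
step 6: θ'=4.1368 (R=1.0000) → pose (-4.1318, 0.5648, 4.1368)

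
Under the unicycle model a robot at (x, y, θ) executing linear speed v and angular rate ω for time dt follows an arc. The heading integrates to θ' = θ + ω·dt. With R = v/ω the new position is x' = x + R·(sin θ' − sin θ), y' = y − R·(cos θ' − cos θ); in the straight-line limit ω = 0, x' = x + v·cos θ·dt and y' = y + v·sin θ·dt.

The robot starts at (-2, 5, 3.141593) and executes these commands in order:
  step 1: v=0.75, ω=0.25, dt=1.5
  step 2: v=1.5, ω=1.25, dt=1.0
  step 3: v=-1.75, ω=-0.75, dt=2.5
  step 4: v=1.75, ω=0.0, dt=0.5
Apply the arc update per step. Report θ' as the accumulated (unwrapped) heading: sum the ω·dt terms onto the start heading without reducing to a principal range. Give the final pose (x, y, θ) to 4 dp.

step 1: θ'=3.5166 (R=3.0000) → pose (-3.0988, 4.7915, 3.5166)
step 2: θ'=4.7666 (R=1.2000) → pose (-3.8575, 3.6099, 4.7666)
step 3: θ'=2.8916 (R=2.3333) → pose (-0.9503, 5.9971, 2.8916)
step 4: θ'=2.8916 (straight) → pose (-1.7981, 6.2136, 2.8916)

(-1.7981, 6.2136, 2.8916)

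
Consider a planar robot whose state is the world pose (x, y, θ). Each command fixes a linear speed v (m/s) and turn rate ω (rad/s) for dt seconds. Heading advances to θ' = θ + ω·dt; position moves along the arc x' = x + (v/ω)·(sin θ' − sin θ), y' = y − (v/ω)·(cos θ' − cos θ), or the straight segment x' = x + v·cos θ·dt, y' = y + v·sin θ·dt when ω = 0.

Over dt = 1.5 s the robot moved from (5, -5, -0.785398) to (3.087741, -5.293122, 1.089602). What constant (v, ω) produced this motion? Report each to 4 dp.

v = -1.5000, ω = 1.2500

Δθ = 1.089602 − -0.785398 = 1.875000
ω = Δθ/dt = 1.875000/1.5 = 1.2500
R = Δx/(sin θ' − sin θ) = -1.2000
v = R·ω = -1.2000·1.2500 = -1.5000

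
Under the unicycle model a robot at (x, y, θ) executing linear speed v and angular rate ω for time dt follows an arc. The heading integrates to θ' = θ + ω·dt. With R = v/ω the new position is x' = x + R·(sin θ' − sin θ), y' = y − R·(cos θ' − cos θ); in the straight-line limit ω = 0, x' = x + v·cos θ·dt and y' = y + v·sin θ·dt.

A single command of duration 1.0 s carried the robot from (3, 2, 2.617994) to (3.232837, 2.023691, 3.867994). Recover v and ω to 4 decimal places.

v = -0.2500, ω = 1.2500

Δθ = 3.867994 − 2.617994 = 1.250000
ω = Δθ/dt = 1.250000/1.0 = 1.2500
R = Δx/(sin θ' − sin θ) = -0.2000
v = R·ω = -0.2000·1.2500 = -0.2500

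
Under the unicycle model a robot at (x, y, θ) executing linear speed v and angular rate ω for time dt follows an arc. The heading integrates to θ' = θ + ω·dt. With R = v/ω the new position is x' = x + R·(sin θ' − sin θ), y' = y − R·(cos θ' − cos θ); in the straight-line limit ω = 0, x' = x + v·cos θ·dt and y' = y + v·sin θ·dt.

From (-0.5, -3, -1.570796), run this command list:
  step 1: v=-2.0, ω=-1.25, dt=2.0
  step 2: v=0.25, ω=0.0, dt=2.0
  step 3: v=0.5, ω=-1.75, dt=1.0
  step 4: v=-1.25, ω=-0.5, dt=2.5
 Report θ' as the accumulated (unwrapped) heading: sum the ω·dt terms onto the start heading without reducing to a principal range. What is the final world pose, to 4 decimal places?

step 1: θ'=-4.0708 (R=1.6000) → pose (2.3818, -2.0424, -4.0708)
step 2: θ'=-4.0708 (straight) → pose (2.0826, -1.6419, -4.0708)
step 3: θ'=-5.8208 (R=-0.2857) → pose (2.1840, -1.2152, -5.8208)
step 4: θ'=-7.0708 (R=2.5000) → pose (-0.7029, -0.7415, -7.0708)

(-0.7029, -0.7415, -7.0708)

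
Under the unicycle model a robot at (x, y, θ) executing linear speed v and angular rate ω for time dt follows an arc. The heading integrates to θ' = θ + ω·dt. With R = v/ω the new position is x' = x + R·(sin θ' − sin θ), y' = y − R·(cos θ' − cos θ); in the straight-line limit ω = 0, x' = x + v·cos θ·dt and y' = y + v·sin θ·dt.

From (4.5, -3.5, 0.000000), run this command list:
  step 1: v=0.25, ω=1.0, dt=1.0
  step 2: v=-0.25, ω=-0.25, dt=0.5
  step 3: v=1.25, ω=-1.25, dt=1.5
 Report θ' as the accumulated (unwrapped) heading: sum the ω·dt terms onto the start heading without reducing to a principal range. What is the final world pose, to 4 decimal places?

(6.2455, -3.5865, -1.0000)

step 1: θ'=1.0000 (R=0.2500) → pose (4.7104, -3.3851, 1.0000)
step 2: θ'=0.8750 (R=1.0000) → pose (4.6364, -3.4858, 0.8750)
step 3: θ'=-1.0000 (R=-1.0000) → pose (6.2455, -3.5865, -1.0000)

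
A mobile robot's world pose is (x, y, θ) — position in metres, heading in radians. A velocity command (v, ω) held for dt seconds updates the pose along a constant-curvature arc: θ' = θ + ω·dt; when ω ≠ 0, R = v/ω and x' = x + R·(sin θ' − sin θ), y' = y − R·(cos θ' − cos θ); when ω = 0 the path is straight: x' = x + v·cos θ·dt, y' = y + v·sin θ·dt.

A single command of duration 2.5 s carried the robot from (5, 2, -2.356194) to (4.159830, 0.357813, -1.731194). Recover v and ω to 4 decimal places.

Δθ = -1.731194 − -2.356194 = 0.625000
ω = Δθ/dt = 0.625000/2.5 = 0.2500
R = −Δy/(cos θ' − cos θ) = 3.0000
v = R·ω = 3.0000·0.2500 = 0.7500

v = 0.7500, ω = 0.2500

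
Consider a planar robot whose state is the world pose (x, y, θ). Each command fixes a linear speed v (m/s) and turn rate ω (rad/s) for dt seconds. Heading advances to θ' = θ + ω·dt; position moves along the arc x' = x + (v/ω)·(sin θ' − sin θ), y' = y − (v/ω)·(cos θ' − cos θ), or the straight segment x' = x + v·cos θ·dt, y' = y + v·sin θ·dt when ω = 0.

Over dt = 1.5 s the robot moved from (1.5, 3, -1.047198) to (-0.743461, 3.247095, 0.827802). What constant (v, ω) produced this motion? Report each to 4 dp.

v = -1.7500, ω = 1.2500

Δθ = 0.827802 − -1.047198 = 1.875000
ω = Δθ/dt = 1.875000/1.5 = 1.2500
R = Δx/(sin θ' − sin θ) = -1.4000
v = R·ω = -1.4000·1.2500 = -1.7500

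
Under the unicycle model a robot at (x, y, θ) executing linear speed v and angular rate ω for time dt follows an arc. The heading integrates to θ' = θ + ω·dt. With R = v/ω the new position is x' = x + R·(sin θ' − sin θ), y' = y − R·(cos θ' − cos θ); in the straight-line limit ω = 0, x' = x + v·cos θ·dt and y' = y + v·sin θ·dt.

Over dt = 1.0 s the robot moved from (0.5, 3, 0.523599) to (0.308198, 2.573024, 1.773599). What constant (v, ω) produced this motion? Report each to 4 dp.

v = -0.5000, ω = 1.2500

Δθ = 1.773599 − 0.523599 = 1.250000
ω = Δθ/dt = 1.250000/1.0 = 1.2500
R = −Δy/(cos θ' − cos θ) = -0.4000
v = R·ω = -0.4000·1.2500 = -0.5000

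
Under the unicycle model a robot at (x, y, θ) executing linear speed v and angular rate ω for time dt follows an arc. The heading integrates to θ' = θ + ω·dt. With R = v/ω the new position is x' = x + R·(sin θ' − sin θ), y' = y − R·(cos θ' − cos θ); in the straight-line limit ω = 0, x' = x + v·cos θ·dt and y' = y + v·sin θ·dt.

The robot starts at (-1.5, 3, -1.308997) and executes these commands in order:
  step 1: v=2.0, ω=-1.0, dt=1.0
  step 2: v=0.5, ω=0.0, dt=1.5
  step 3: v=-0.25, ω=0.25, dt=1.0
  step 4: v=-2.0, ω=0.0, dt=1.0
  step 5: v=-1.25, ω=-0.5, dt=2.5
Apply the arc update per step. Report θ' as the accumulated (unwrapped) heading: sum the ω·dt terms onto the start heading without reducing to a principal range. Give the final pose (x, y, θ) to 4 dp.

(1.2489, 3.8444, -3.3090)

step 1: θ'=-2.3090 (R=-2.0000) → pose (-1.9525, 1.1364, -2.3090)
step 2: θ'=-2.3090 (straight) → pose (-2.4572, 0.5817, -2.3090)
step 3: θ'=-2.0590 (R=-1.0000) → pose (-2.3137, 0.7856, -2.0590)
step 4: θ'=-2.0590 (straight) → pose (-1.3756, 2.5520, -2.0590)
step 5: θ'=-3.3090 (R=2.5000) → pose (1.2489, 3.8444, -3.3090)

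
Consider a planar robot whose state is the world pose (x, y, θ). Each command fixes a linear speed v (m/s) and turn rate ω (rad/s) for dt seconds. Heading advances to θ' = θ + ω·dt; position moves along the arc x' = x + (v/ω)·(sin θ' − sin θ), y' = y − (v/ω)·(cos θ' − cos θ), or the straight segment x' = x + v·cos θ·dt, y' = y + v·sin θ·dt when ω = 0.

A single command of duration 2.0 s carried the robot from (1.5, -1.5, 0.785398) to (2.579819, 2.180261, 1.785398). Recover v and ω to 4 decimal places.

v = 2.0000, ω = 0.5000

Δθ = 1.785398 − 0.785398 = 1.000000
ω = Δθ/dt = 1.000000/2.0 = 0.5000
R = −Δy/(cos θ' − cos θ) = 4.0000
v = R·ω = 4.0000·0.5000 = 2.0000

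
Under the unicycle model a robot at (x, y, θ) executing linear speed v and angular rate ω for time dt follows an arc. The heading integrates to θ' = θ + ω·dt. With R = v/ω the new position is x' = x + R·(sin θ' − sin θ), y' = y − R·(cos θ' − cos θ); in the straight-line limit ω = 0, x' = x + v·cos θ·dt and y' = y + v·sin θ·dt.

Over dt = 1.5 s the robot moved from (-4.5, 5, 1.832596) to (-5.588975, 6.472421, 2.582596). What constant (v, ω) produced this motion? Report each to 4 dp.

v = 1.2500, ω = 0.5000

Δθ = 2.582596 − 1.832596 = 0.750000
ω = Δθ/dt = 0.750000/1.5 = 0.5000
R = −Δy/(cos θ' − cos θ) = 2.5000
v = R·ω = 2.5000·0.5000 = 1.2500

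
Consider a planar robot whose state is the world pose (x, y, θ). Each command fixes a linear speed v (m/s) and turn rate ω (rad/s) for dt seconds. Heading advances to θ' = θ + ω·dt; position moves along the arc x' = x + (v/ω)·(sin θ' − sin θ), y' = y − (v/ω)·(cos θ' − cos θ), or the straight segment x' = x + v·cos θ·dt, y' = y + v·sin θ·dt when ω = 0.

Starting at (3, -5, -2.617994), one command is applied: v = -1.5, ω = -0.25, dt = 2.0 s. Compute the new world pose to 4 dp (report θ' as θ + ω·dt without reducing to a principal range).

θ' = -2.6180 + -0.25·2.0 = -3.1180
R = v/ω = -1.5/-0.25 = 6.0000
x' = 3 + 6.0000·(sin -3.1180 − sin -2.6180) = 5.8584
y' = -5 − 6.0000·(cos -3.1180 − cos -2.6180) = -4.1978

(5.8584, -4.1978, -3.1180)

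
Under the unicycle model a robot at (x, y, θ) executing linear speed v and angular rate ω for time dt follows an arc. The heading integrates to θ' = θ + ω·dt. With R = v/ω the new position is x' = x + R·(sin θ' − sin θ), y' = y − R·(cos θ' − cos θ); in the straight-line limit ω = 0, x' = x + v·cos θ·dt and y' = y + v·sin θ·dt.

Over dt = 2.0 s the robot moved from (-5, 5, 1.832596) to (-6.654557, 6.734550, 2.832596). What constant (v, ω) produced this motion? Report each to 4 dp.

Δθ = 2.832596 − 1.832596 = 1.000000
ω = Δθ/dt = 1.000000/2.0 = 0.5000
R = −Δy/(cos θ' − cos θ) = 2.5000
v = R·ω = 2.5000·0.5000 = 1.2500

v = 1.2500, ω = 0.5000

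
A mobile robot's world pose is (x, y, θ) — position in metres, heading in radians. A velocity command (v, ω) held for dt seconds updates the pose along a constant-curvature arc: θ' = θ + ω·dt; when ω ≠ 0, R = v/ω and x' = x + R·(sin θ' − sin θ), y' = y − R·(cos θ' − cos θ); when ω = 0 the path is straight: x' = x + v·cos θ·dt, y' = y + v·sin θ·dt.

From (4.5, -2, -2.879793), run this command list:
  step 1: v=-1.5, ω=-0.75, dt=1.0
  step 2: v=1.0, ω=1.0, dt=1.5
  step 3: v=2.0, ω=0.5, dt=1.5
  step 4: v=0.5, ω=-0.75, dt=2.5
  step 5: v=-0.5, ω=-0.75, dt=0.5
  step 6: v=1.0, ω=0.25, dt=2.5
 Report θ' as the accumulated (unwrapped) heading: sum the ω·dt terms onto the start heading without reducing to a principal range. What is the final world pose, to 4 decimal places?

step 1: θ'=-3.6298 (R=2.0000) → pose (5.9557, -2.1655, -3.6298)
step 2: θ'=-2.1298 (R=1.0000) → pose (4.6389, -2.5183, -2.1298)
step 3: θ'=-1.3798 (R=4.0000) → pose (4.1028, -5.3991, -1.3798)
step 4: θ'=-3.2548 (R=-0.6667) → pose (3.3729, -6.1880, -3.2548)
step 5: θ'=-3.6298 (R=0.6667) → pose (3.6103, -6.2616, -3.6298)
step 6: θ'=-3.0048 (R=4.0000) → pose (1.1887, -5.8317, -3.0048)

(1.1887, -5.8317, -3.0048)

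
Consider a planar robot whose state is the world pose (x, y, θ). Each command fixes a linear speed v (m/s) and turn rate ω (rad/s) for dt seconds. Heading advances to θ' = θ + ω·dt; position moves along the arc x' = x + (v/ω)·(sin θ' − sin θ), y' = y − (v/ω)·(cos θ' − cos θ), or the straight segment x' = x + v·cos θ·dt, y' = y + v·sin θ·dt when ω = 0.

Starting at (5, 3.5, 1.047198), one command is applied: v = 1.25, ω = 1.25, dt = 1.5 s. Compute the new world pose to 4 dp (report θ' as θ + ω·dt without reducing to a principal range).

(4.3516, 4.9760, 2.9222)

θ' = 1.0472 + 1.25·1.5 = 2.9222
R = v/ω = 1.25/1.25 = 1.0000
x' = 5 + 1.0000·(sin 2.9222 − sin 1.0472) = 4.3516
y' = 3.5 − 1.0000·(cos 2.9222 − cos 1.0472) = 4.9760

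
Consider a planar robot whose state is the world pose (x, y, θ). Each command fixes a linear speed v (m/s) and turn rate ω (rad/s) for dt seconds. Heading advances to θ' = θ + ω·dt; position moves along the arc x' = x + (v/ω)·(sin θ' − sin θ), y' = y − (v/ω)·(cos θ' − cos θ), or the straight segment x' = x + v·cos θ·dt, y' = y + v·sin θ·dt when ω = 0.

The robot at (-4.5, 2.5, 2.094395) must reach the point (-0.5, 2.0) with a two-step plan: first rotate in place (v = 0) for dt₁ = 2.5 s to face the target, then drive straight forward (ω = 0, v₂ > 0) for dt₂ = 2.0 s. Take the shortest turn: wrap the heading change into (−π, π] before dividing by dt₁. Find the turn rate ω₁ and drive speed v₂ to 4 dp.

ω₁ = -0.8875, v₂ = 2.0156

heading to target = atan2(2−2.5, -0.5−-4.5) = -0.1244
Δθ = wrap(-0.1244 − 2.0944) = -2.2187; ω₁ = Δθ/dt₁ = -0.8875
distance = √((-0.5−-4.5)² + (2−2.5)²) = 4.0311; v₂ = distance/dt₂ = 2.0156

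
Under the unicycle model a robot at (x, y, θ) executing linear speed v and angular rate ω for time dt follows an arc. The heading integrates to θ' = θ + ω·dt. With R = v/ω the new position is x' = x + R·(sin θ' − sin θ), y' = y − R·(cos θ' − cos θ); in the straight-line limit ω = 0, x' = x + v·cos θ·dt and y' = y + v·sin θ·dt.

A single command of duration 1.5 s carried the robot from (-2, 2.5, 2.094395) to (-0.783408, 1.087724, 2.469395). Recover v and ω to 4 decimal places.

Δθ = 2.469395 − 2.094395 = 0.375000
ω = Δθ/dt = 0.375000/1.5 = 0.2500
R = −Δy/(cos θ' − cos θ) = -5.0000
v = R·ω = -5.0000·0.2500 = -1.2500

v = -1.2500, ω = 0.2500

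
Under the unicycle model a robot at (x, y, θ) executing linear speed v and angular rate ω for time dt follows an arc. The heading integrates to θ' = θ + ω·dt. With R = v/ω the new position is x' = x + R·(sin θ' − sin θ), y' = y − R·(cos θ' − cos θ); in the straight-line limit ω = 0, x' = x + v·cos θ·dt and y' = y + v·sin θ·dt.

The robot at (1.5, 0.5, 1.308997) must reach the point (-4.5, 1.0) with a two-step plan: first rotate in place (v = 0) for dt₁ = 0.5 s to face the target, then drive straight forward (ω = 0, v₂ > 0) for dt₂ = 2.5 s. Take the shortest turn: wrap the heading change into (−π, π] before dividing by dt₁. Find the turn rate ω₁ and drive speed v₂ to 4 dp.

heading to target = atan2(1−0.5, -4.5−1.5) = 3.0585
Δθ = wrap(3.0585 − 1.3090) = 1.7495; ω₁ = Δθ/dt₁ = 3.4989
distance = √((-4.5−1.5)² + (1−0.5)²) = 6.0208; v₂ = distance/dt₂ = 2.4083

ω₁ = 3.4989, v₂ = 2.4083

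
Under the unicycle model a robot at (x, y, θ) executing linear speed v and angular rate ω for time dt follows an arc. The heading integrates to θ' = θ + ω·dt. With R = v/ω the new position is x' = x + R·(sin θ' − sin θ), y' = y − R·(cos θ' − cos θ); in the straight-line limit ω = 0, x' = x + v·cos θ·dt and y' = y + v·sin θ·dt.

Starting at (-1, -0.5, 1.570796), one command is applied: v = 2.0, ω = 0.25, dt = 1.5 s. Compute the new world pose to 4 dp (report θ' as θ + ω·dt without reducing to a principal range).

(-1.5559, 2.4302, 1.9458)

θ' = 1.5708 + 0.25·1.5 = 1.9458
R = v/ω = 2.0/0.25 = 8.0000
x' = -1 + 8.0000·(sin 1.9458 − sin 1.5708) = -1.5559
y' = -0.5 − 8.0000·(cos 1.9458 − cos 1.5708) = 2.4302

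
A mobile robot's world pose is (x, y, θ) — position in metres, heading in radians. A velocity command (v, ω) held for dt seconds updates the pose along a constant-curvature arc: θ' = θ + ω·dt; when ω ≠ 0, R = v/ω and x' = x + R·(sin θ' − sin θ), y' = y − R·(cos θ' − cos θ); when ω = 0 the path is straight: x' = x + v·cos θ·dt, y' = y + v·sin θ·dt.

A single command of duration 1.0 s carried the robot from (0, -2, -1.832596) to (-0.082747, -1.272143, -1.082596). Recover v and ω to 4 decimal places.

Δθ = -1.082596 − -1.832596 = 0.750000
ω = Δθ/dt = 0.750000/1.0 = 0.7500
R = −Δy/(cos θ' − cos θ) = -1.0000
v = R·ω = -1.0000·0.7500 = -0.7500

v = -0.7500, ω = 0.7500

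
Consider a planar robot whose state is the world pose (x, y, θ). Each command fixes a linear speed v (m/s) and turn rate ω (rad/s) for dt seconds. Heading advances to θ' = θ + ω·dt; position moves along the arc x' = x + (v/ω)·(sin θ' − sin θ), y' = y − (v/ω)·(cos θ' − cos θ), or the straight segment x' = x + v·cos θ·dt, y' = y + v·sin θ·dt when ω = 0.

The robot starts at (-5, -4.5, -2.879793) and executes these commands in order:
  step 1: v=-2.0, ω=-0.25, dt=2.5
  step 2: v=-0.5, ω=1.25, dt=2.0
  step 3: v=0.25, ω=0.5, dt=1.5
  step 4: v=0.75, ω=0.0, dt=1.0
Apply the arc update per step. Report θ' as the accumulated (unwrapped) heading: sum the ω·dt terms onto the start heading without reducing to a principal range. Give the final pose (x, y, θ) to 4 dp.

(1.4142, -4.5656, -0.2548)

step 1: θ'=-3.5048 (R=8.0000) → pose (-0.0873, -4.7493, -3.5048)
step 2: θ'=-1.0048 (R=-0.4000) → pose (0.3924, -4.1609, -1.0048)
step 3: θ'=-0.2548 (R=0.5000) → pose (0.6884, -4.3766, -0.2548)
step 4: θ'=-0.2548 (straight) → pose (1.4142, -4.5656, -0.2548)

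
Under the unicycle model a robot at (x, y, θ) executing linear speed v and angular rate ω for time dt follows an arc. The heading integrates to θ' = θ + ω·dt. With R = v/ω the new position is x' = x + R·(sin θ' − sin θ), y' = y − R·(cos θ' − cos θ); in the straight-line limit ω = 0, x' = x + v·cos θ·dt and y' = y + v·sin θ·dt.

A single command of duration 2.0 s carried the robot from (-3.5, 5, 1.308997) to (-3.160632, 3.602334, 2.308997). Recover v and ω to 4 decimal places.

v = -0.7500, ω = 0.5000

Δθ = 2.308997 − 1.308997 = 1.000000
ω = Δθ/dt = 1.000000/2.0 = 0.5000
R = −Δy/(cos θ' − cos θ) = -1.5000
v = R·ω = -1.5000·0.5000 = -0.7500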